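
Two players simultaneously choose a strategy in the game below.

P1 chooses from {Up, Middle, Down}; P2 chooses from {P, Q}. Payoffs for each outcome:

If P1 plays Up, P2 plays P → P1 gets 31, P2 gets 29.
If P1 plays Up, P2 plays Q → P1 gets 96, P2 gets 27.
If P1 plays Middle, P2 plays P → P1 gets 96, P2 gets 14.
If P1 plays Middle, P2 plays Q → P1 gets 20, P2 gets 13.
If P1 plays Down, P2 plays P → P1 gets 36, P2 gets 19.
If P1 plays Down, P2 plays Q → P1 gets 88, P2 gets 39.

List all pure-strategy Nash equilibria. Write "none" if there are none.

(Up, P): P1 can switch to Middle (31 → 96). Not NE.
(Up, Q): P2 can switch to P (27 → 29). Not NE.
(Middle, P): P1 gets 96, best alternative 36; P2 gets 14, best alternative 13. No profitable deviation — NE.
(Middle, Q): P1 can switch to Up (20 → 96). Not NE.
(Down, P): P1 can switch to Middle (36 → 96). Not NE.
(Down, Q): P1 can switch to Up (88 → 96). Not NE.

Pure NE: (Middle, P)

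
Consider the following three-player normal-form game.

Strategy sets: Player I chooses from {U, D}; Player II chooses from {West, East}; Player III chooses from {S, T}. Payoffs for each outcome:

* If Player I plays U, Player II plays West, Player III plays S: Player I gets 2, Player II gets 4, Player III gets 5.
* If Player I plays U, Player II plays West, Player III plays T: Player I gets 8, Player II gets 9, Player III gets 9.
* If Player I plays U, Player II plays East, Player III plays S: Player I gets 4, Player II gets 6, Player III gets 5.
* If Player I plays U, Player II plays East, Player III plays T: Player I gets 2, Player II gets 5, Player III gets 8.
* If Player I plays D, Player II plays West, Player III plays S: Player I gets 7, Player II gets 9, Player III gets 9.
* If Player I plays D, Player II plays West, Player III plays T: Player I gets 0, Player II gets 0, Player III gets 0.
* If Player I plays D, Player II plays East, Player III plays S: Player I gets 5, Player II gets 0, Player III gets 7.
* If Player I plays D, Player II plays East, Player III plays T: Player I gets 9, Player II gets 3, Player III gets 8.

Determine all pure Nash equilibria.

Pure-strategy Nash equilibria: (U, West, T) and (D, West, S) and (D, East, T)

Player I against (West, S): payoffs 2, 7 → best response D.
Player I against (West, T): payoffs 8, 0 → best response U.
Player I against (East, S): payoffs 4, 5 → best response D.
Player I against (East, T): payoffs 2, 9 → best response D.
Player II against (U, S): payoffs 4, 6 → best response East.
Player II against (U, T): payoffs 9, 5 → best response West.
Player II against (D, S): payoffs 9, 0 → best response West.
Player II against (D, T): payoffs 0, 3 → best response East.
Player III against (U, West): payoffs 5, 9 → best response T.
Player III against (U, East): payoffs 5, 8 → best response T.
Player III against (D, West): payoffs 9, 0 → best response S.
Player III against (D, East): payoffs 7, 8 → best response T.
Mutual best responses: (U, West, T); (D, West, S); (D, East, T).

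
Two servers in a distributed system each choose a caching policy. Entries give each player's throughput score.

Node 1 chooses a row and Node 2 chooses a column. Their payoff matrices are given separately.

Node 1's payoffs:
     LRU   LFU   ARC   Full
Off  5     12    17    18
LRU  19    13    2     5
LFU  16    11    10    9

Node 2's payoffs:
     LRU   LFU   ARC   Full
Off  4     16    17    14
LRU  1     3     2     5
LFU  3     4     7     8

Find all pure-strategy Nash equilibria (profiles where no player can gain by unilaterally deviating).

Pure NE: (Off, ARC)

For each player, find the best response to each opponent profile; mutual best responses are the pure NE.
Node 1 against LRU: payoffs 5, 19, 16 → best response LRU.
Node 1 against LFU: payoffs 12, 13, 11 → best response LRU.
Node 1 against ARC: payoffs 17, 2, 10 → best response Off.
Node 1 against Full: payoffs 18, 5, 9 → best response Off.
Node 2 against Off: payoffs 4, 16, 17, 14 → best response ARC.
Node 2 against LRU: payoffs 1, 3, 2, 5 → best response Full.
Node 2 against LFU: payoffs 3, 4, 7, 8 → best response Full.
Mutual best responses: (Off, ARC).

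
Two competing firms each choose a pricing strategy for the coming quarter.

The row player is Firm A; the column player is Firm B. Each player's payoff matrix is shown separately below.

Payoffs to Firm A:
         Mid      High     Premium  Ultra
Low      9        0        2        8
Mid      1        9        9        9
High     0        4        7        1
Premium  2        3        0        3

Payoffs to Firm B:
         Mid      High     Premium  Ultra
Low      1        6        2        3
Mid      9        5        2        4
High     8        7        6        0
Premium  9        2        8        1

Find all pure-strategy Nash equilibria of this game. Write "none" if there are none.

No pure-strategy Nash equilibrium.

Firm A against Mid: payoffs 9, 1, 0, 2 → best response Low.
Firm A against High: payoffs 0, 9, 4, 3 → best response Mid.
Firm A against Premium: payoffs 2, 9, 7, 0 → best response Mid.
Firm A against Ultra: payoffs 8, 9, 1, 3 → best response Mid.
Firm B against Low: payoffs 1, 6, 2, 3 → best response High.
Firm B against Mid: payoffs 9, 5, 2, 4 → best response Mid.
Firm B against High: payoffs 8, 7, 6, 0 → best response Mid.
Firm B against Premium: payoffs 9, 2, 8, 1 → best response Mid.
No profile is a mutual best response for all players.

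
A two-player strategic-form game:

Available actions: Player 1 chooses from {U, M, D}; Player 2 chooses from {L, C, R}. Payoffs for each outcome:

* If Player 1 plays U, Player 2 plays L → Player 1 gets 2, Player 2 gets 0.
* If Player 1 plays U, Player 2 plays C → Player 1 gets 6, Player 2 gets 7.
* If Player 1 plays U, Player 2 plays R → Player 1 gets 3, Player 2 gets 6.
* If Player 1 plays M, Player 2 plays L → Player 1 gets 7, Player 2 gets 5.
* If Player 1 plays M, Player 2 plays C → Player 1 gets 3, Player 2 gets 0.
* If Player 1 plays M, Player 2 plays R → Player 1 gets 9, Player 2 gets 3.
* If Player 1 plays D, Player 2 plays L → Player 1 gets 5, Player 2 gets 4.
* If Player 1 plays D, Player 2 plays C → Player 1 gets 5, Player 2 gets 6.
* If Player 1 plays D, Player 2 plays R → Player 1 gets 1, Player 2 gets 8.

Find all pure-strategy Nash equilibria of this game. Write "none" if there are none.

(U, C); (M, L)

Mark each player's best response to every combination of opponents' strategies; a profile where every player is best-responding is a pure Nash equilibrium.
Player 1 against L: payoffs 2, 7, 5 → best response M.
Player 1 against C: payoffs 6, 3, 5 → best response U.
Player 1 against R: payoffs 3, 9, 1 → best response M.
Player 2 against U: payoffs 0, 7, 6 → best response C.
Player 2 against M: payoffs 5, 0, 3 → best response L.
Player 2 against D: payoffs 4, 6, 8 → best response R.
Mutual best responses: (U, C); (M, L).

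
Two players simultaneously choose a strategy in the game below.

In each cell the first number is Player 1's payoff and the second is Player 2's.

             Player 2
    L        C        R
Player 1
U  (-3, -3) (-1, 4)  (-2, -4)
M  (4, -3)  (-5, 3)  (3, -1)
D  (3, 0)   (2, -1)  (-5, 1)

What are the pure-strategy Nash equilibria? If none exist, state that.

none

For each player, find the best response to each opponent profile; mutual best responses are the pure NE.
Player 1 against L: payoffs -3, 4, 3 → best response M.
Player 1 against C: payoffs -1, -5, 2 → best response D.
Player 1 against R: payoffs -2, 3, -5 → best response M.
Player 2 against U: payoffs -3, 4, -4 → best response C.
Player 2 against M: payoffs -3, 3, -1 → best response C.
Player 2 against D: payoffs 0, -1, 1 → best response R.
No profile is a mutual best response for all players.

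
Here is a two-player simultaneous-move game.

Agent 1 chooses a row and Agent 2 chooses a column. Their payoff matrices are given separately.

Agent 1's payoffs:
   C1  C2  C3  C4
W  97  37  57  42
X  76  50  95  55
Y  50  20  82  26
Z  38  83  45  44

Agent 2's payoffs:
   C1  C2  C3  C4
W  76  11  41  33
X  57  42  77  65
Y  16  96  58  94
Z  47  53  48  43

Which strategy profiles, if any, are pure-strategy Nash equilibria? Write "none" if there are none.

For each strategy profile, look for a profitable unilateral deviation.
(W, C1): Agent 1 gets 97, best alternative 76; Agent 2 gets 76, best alternative 41. No profitable deviation — NE.
(W, C2): Agent 1 can switch to X (37 → 50). Not NE.
(W, C3): Agent 1 can switch to X (57 → 95). Not NE.
(W, C4): Agent 1 can switch to X (42 → 55). Not NE.
(X, C1): Agent 1 can switch to W (76 → 97). Not NE.
(X, C2): Agent 1 can switch to Z (50 → 83). Not NE.
(X, C3): Agent 1 gets 95, best alternative 82; Agent 2 gets 77, best alternative 65. No profitable deviation — NE.
(X, C4): Agent 2 can switch to C3 (65 → 77). Not NE.
(Y, C1): Agent 1 can switch to W (50 → 97). Not NE.
(Y, C2): Agent 1 can switch to W (20 → 37). Not NE.
(Z, C2): Agent 1 gets 83, best alternative 50; Agent 2 gets 53, best alternative 48. No profitable deviation — NE.
(The remaining 5 profiles each have a profitable deviation by the same check.)

(W, C1) and (X, C3) and (Z, C2)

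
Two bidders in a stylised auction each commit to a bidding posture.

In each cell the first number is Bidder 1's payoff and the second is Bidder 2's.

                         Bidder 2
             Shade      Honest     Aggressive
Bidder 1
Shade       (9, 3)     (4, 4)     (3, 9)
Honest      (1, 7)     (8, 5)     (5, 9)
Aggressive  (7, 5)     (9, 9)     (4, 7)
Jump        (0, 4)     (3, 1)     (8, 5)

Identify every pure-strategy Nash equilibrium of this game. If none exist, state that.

(Shade, Shade): Bidder 2 can switch to Honest (3 → 4). Not NE.
(Shade, Honest): Bidder 1 can switch to Honest (4 → 8). Not NE.
(Shade, Aggressive): Bidder 1 can switch to Honest (3 → 5). Not NE.
(Honest, Shade): Bidder 1 can switch to Shade (1 → 9). Not NE.
(Honest, Honest): Bidder 1 can switch to Aggressive (8 → 9). Not NE.
(Honest, Aggressive): Bidder 1 can switch to Jump (5 → 8). Not NE.
(Aggressive, Shade): Bidder 1 can switch to Shade (7 → 9). Not NE.
(Aggressive, Honest): Bidder 1 gets 9, best alternative 8; Bidder 2 gets 9, best alternative 7. No profitable deviation — NE.
(Aggressive, Aggressive): Bidder 1 can switch to Honest (4 → 5). Not NE.
(Jump, Aggressive): Bidder 1 gets 8, best alternative 5; Bidder 2 gets 5, best alternative 4. No profitable deviation — NE.
(The remaining 2 profiles each have a profitable deviation by the same check.)

(Aggressive, Honest) and (Jump, Aggressive)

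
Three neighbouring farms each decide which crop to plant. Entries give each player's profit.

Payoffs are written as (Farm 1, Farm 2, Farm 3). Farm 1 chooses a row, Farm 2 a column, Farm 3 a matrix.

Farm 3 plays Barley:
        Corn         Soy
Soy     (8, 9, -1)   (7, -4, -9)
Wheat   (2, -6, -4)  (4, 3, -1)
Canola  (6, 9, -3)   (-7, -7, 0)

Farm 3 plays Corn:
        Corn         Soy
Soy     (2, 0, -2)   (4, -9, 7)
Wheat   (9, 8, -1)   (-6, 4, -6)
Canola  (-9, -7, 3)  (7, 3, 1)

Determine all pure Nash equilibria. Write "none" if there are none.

For each strategy profile, look for a profitable unilateral deviation.
(Soy, Corn, Barley): Farm 1 gets 8, best alternative 6; Farm 2 gets 9, best alternative -4; Farm 3 gets -1, best alternative -2. No profitable deviation — NE.
(Soy, Corn, Corn): Farm 1 can switch to Wheat (2 → 9). Not NE.
(Soy, Soy, Barley): Farm 2 can switch to Corn (-4 → 9). Not NE.
(Soy, Soy, Corn): Farm 1 can switch to Canola (4 → 7). Not NE.
(Wheat, Corn, Barley): Farm 1 can switch to Soy (2 → 8). Not NE.
(Wheat, Corn, Corn): Farm 1 gets 9, best alternative 2; Farm 2 gets 8, best alternative 4; Farm 3 gets -1, best alternative -4. No profitable deviation — NE.
(Wheat, Soy, Barley): Farm 1 can switch to Soy (4 → 7). Not NE.
(Wheat, Soy, Corn): Farm 1 can switch to Soy (-6 → 4). Not NE.
(Canola, Corn, Barley): Farm 1 can switch to Soy (6 → 8). Not NE.
(Canola, Corn, Corn): Farm 1 can switch to Soy (-9 → 2). Not NE.
(Canola, Soy, Barley): Farm 1 can switch to Soy (-7 → 7). Not NE.
(Canola, Soy, Corn): Farm 1 gets 7, best alternative 4; Farm 2 gets 3, best alternative -7; Farm 3 gets 1, best alternative 0. No profitable deviation — NE.

The pure Nash equilibria are (Soy, Corn, Barley); (Wheat, Corn, Corn); (Canola, Soy, Corn).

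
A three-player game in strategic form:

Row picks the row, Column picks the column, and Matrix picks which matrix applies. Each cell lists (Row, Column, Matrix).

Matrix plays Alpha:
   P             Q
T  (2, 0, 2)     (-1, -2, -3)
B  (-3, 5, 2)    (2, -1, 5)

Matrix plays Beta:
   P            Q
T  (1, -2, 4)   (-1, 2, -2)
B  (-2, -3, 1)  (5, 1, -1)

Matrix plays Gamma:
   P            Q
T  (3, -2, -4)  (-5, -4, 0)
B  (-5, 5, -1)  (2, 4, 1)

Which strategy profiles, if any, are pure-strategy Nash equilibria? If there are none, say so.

No pure-strategy Nash equilibrium.

Row against (P, Alpha): payoffs 2, -3 → best response T.
Row against (P, Beta): payoffs 1, -2 → best response T.
Row against (P, Gamma): payoffs 3, -5 → best response T.
Row against (Q, Alpha): payoffs -1, 2 → best response B.
Row against (Q, Beta): payoffs -1, 5 → best response B.
Row against (Q, Gamma): payoffs -5, 2 → best response B.
Column against (T, Alpha): payoffs 0, -2 → best response P.
Column against (T, Beta): payoffs -2, 2 → best response Q.
Column against (T, Gamma): payoffs -2, -4 → best response P.
Column against (B, Alpha): payoffs 5, -1 → best response P.
Column against (B, Beta): payoffs -3, 1 → best response Q.
Column against (B, Gamma): payoffs 5, 4 → best response P.
Matrix against (T, P): payoffs 2, 4, -4 → best response Beta.
Matrix against (T, Q): payoffs -3, -2, 0 → best response Gamma.
Matrix against (B, P): payoffs 2, 1, -1 → best response Alpha.
Matrix against (B, Q): payoffs 5, -1, 1 → best response Alpha.
No profile is a mutual best response for all players.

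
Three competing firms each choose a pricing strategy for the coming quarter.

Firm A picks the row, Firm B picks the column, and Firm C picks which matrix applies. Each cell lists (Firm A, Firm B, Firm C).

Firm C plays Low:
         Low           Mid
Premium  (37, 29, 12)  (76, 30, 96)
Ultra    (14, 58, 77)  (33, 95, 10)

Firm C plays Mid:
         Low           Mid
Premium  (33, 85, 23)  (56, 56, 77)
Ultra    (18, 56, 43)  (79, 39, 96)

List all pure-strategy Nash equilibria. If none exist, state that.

For each player, find the best response to each opponent profile; mutual best responses are the pure NE.
Firm A against (Low, Low): payoffs 37, 14 → best response Premium.
Firm A against (Low, Mid): payoffs 33, 18 → best response Premium.
Firm A against (Mid, Low): payoffs 76, 33 → best response Premium.
Firm A against (Mid, Mid): payoffs 56, 79 → best response Ultra.
Firm B against (Premium, Low): payoffs 29, 30 → best response Mid.
Firm B against (Premium, Mid): payoffs 85, 56 → best response Low.
Firm B against (Ultra, Low): payoffs 58, 95 → best response Mid.
Firm B against (Ultra, Mid): payoffs 56, 39 → best response Low.
Firm C against (Premium, Low): payoffs 12, 23 → best response Mid.
Firm C against (Premium, Mid): payoffs 96, 77 → best response Low.
Firm C against (Ultra, Low): payoffs 77, 43 → best response Low.
Firm C against (Ultra, Mid): payoffs 10, 96 → best response Mid.
Mutual best responses: (Premium, Low, Mid); (Premium, Mid, Low).

(Premium, Low, Mid) and (Premium, Mid, Low)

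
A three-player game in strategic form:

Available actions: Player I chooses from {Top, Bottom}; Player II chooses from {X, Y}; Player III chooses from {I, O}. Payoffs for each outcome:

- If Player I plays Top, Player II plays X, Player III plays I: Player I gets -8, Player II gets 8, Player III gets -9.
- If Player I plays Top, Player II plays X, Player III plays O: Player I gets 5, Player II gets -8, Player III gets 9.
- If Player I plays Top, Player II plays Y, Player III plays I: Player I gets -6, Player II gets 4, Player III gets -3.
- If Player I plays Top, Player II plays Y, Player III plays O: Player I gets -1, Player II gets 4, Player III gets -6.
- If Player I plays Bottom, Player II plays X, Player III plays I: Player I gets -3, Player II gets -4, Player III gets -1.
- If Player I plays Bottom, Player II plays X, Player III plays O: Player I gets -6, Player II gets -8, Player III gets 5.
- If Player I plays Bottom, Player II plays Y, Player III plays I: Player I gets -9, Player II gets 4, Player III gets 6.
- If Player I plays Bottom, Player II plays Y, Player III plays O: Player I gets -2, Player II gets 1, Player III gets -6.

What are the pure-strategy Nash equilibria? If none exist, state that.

No pure-strategy Nash equilibrium.

Player I against (X, I): payoffs -8, -3 → best response Bottom.
Player I against (X, O): payoffs 5, -6 → best response Top.
Player I against (Y, I): payoffs -6, -9 → best response Top.
Player I against (Y, O): payoffs -1, -2 → best response Top.
Player II against (Top, I): payoffs 8, 4 → best response X.
Player II against (Top, O): payoffs -8, 4 → best response Y.
Player II against (Bottom, I): payoffs -4, 4 → best response Y.
Player II against (Bottom, O): payoffs -8, 1 → best response Y.
Player III against (Top, X): payoffs -9, 9 → best response O.
Player III against (Top, Y): payoffs -3, -6 → best response I.
Player III against (Bottom, X): payoffs -1, 5 → best response O.
Player III against (Bottom, Y): payoffs 6, -6 → best response I.
No profile is a mutual best response for all players.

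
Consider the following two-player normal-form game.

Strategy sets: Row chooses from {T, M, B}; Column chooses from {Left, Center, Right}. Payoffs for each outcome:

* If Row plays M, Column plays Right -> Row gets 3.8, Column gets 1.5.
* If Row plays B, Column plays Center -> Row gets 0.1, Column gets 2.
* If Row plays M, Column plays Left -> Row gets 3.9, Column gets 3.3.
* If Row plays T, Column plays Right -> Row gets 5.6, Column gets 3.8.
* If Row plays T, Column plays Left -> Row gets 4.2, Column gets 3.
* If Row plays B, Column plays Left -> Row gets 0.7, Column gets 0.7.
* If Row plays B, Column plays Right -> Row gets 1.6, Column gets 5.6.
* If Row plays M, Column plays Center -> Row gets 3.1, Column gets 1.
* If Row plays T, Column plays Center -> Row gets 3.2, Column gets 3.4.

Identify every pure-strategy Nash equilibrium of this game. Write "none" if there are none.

The unique pure-strategy Nash equilibrium is (T, Right).

Row against Left: payoffs 4.2, 3.9, 0.7 → best response T.
Row against Center: payoffs 3.2, 3.1, 0.1 → best response T.
Row against Right: payoffs 5.6, 3.8, 1.6 → best response T.
Column against T: payoffs 3, 3.4, 3.8 → best response Right.
Column against M: payoffs 3.3, 1, 1.5 → best response Left.
Column against B: payoffs 0.7, 2, 5.6 → best response Right.
Mutual best responses: (T, Right).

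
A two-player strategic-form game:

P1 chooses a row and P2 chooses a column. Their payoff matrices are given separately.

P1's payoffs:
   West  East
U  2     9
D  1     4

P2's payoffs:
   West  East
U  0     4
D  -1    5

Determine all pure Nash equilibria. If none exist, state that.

(U, West): P2 can switch to East (0 → 4). Not NE.
(U, East): P1 gets 9, best alternative 4; P2 gets 4, best alternative 0. No profitable deviation — NE.
(D, West): P1 can switch to U (1 → 2). Not NE.
(D, East): P1 can switch to U (4 → 9). Not NE.

Pure NE: (U, East)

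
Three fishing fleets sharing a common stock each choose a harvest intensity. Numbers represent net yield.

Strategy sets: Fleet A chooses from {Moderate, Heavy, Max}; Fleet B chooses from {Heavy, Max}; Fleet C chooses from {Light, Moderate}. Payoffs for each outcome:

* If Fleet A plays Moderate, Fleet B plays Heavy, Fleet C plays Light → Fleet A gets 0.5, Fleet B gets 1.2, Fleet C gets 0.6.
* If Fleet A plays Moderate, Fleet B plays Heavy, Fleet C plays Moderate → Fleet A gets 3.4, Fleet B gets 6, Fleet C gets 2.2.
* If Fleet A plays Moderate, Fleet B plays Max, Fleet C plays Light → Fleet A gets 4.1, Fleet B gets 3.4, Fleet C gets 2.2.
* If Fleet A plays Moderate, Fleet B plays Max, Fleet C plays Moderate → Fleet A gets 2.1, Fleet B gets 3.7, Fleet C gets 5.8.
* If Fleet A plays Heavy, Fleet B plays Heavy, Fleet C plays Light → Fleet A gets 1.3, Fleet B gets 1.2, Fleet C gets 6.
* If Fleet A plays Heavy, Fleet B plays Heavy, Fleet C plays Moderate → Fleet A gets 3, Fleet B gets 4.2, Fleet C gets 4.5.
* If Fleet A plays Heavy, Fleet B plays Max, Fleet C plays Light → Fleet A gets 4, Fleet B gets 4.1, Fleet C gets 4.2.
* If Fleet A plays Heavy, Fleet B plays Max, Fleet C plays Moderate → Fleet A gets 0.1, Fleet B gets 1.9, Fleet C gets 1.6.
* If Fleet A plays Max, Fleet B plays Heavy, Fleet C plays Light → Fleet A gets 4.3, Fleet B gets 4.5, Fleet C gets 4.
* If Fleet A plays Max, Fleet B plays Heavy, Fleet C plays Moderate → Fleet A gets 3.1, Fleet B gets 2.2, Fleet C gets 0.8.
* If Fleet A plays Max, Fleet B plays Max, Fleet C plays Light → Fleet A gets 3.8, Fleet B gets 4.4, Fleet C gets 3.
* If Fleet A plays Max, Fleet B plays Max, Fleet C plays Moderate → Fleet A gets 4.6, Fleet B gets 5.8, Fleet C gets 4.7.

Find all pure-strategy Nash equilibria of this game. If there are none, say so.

Mark each player's best response to every combination of opponents' strategies; a profile where every player is best-responding is a pure Nash equilibrium.
Fleet A against (Heavy, Light): payoffs 0.5, 1.3, 4.3 → best response Max.
Fleet A against (Heavy, Moderate): payoffs 3.4, 3, 3.1 → best response Moderate.
Fleet A against (Max, Light): payoffs 4.1, 4, 3.8 → best response Moderate.
Fleet A against (Max, Moderate): payoffs 2.1, 0.1, 4.6 → best response Max.
Fleet B against (Moderate, Light): payoffs 1.2, 3.4 → best response Max.
Fleet B against (Moderate, Moderate): payoffs 6, 3.7 → best response Heavy.
Fleet B against (Heavy, Light): payoffs 1.2, 4.1 → best response Max.
Fleet B against (Heavy, Moderate): payoffs 4.2, 1.9 → best response Heavy.
Fleet B against (Max, Light): payoffs 4.5, 4.4 → best response Heavy.
Fleet B against (Max, Moderate): payoffs 2.2, 5.8 → best response Max.
Fleet C against (Moderate, Heavy): payoffs 0.6, 2.2 → best response Moderate.
Fleet C against (Moderate, Max): payoffs 2.2, 5.8 → best response Moderate.
Fleet C against (Heavy, Heavy): payoffs 6, 4.5 → best response Light.
Fleet C against (Heavy, Max): payoffs 4.2, 1.6 → best response Light.
Fleet C against (Max, Heavy): payoffs 4, 0.8 → best response Light.
Fleet C against (Max, Max): payoffs 3, 4.7 → best response Moderate.
Mutual best responses: (Moderate, Heavy, Moderate); (Max, Heavy, Light); (Max, Max, Moderate).

Pure-strategy Nash equilibria: (Moderate, Heavy, Moderate); (Max, Heavy, Light); (Max, Max, Moderate)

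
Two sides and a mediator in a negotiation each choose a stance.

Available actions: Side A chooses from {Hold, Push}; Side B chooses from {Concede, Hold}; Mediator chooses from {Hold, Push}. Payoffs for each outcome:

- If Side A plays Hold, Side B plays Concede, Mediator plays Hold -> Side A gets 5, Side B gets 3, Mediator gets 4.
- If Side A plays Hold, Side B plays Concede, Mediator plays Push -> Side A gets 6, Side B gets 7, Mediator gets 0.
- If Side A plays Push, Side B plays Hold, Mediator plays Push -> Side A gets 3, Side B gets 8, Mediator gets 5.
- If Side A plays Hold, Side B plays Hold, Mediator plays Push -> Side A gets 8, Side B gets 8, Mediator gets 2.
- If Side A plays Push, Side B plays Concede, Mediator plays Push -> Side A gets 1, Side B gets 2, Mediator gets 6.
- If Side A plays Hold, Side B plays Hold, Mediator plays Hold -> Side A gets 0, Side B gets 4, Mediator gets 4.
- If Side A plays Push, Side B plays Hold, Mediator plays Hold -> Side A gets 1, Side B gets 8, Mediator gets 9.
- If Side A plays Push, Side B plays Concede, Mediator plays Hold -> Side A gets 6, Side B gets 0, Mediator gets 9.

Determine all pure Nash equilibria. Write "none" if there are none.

Pure NE: (Push, Hold, Hold)

Side A against (Concede, Hold): payoffs 5, 6 → best response Push.
Side A against (Concede, Push): payoffs 6, 1 → best response Hold.
Side A against (Hold, Hold): payoffs 0, 1 → best response Push.
Side A against (Hold, Push): payoffs 8, 3 → best response Hold.
Side B against (Hold, Hold): payoffs 3, 4 → best response Hold.
Side B against (Hold, Push): payoffs 7, 8 → best response Hold.
Side B against (Push, Hold): payoffs 0, 8 → best response Hold.
Side B against (Push, Push): payoffs 2, 8 → best response Hold.
Mediator against (Hold, Concede): payoffs 4, 0 → best response Hold.
Mediator against (Hold, Hold): payoffs 4, 2 → best response Hold.
Mediator against (Push, Concede): payoffs 9, 6 → best response Hold.
Mediator against (Push, Hold): payoffs 9, 5 → best response Hold.
Mutual best responses: (Push, Hold, Hold).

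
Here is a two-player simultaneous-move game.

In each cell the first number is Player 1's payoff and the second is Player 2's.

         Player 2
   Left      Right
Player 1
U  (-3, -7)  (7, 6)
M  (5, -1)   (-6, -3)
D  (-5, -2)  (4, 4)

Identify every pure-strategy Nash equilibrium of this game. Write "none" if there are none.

Mark each player's best response to every combination of opponents' strategies; a profile where every player is best-responding is a pure Nash equilibrium.
Player 1 against Left: payoffs -3, 5, -5 → best response M.
Player 1 against Right: payoffs 7, -6, 4 → best response U.
Player 2 against U: payoffs -7, 6 → best response Right.
Player 2 against M: payoffs -1, -3 → best response Left.
Player 2 against D: payoffs -2, 4 → best response Right.
Mutual best responses: (U, Right); (M, Left).

(U, Right); (M, Left)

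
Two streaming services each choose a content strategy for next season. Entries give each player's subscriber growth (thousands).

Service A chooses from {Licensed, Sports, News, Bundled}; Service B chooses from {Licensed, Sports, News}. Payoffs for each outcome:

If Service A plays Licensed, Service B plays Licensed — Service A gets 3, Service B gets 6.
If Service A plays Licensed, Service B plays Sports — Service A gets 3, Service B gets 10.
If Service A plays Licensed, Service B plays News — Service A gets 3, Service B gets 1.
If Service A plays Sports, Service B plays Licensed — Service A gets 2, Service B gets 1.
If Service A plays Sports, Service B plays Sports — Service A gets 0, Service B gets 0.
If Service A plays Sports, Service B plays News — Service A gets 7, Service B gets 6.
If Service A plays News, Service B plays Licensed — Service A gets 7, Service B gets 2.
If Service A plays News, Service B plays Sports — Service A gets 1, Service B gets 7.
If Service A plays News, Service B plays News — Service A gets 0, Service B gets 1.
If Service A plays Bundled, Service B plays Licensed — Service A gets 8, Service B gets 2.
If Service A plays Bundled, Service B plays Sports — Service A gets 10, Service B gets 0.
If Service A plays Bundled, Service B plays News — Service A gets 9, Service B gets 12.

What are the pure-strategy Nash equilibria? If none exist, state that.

Pure NE: (Bundled, News)

(Licensed, Licensed): Service A can switch to News (3 → 7). Not NE.
(Licensed, Sports): Service A can switch to Bundled (3 → 10). Not NE.
(Licensed, News): Service A can switch to Sports (3 → 7). Not NE.
(Sports, Licensed): Service A can switch to Licensed (2 → 3). Not NE.
(Sports, Sports): Service A can switch to Licensed (0 → 3). Not NE.
(Sports, News): Service A can switch to Bundled (7 → 9). Not NE.
(News, Licensed): Service A can switch to Bundled (7 → 8). Not NE.
(News, Sports): Service A can switch to Licensed (1 → 3). Not NE.
(News, News): Service A can switch to Licensed (0 → 3). Not NE.
(Bundled, Licensed): Service B can switch to News (2 → 12). Not NE.
(Bundled, News): Service A gets 9, best alternative 7; Service B gets 12, best alternative 2. No profitable deviation — NE.
(The remaining 1 profile has a profitable deviation by the same check.)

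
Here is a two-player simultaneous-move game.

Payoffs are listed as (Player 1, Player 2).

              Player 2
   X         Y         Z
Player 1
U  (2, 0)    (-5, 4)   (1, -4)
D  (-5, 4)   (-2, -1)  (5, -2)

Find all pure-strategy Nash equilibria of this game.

This game has no pure Nash equilibrium.

(U, X): Player 2 can switch to Y (0 → 4). Not NE.
(U, Y): Player 1 can switch to D (-5 → -2). Not NE.
(U, Z): Player 1 can switch to D (1 → 5). Not NE.
(D, X): Player 1 can switch to U (-5 → 2). Not NE.
(D, Y): Player 2 can switch to X (-1 → 4). Not NE.
(D, Z): Player 2 can switch to X (-2 → 4). Not NE.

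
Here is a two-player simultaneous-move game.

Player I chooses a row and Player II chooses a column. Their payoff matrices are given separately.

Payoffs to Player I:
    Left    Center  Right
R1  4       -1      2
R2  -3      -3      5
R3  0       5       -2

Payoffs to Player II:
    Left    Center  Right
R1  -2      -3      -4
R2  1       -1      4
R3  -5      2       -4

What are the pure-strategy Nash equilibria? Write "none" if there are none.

Player I against Left: payoffs 4, -3, 0 → best response R1.
Player I against Center: payoffs -1, -3, 5 → best response R3.
Player I against Right: payoffs 2, 5, -2 → best response R2.
Player II against R1: payoffs -2, -3, -4 → best response Left.
Player II against R2: payoffs 1, -1, 4 → best response Right.
Player II against R3: payoffs -5, 2, -4 → best response Center.
Mutual best responses: (R1, Left); (R2, Right); (R3, Center).

The pure Nash equilibria are (R1, Left); (R2, Right); (R3, Center).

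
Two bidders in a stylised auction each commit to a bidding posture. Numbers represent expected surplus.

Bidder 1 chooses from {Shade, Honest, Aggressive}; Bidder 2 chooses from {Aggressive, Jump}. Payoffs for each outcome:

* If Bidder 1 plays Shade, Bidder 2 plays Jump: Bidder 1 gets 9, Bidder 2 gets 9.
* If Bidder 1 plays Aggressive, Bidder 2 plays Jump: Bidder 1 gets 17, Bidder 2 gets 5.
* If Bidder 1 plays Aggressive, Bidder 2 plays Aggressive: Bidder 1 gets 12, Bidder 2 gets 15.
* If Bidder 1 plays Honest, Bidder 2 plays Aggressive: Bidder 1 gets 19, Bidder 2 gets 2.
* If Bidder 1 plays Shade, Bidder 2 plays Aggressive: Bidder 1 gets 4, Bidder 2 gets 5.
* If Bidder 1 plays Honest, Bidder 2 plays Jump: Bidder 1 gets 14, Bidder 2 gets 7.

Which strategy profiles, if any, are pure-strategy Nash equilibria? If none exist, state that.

(Shade, Aggressive): Bidder 1 can switch to Honest (4 → 19). Not NE.
(Shade, Jump): Bidder 1 can switch to Honest (9 → 14). Not NE.
(Honest, Aggressive): Bidder 2 can switch to Jump (2 → 7). Not NE.
(Honest, Jump): Bidder 1 can switch to Aggressive (14 → 17). Not NE.
(Aggressive, Aggressive): Bidder 1 can switch to Honest (12 → 19). Not NE.
(Aggressive, Jump): Bidder 2 can switch to Aggressive (5 → 15). Not NE.

There is no pure-strategy Nash equilibrium.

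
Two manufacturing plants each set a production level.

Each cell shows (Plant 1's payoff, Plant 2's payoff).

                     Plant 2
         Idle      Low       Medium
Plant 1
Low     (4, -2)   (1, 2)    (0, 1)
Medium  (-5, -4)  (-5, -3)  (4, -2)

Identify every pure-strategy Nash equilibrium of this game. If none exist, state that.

Pure-strategy Nash equilibria: (Low, Low) and (Medium, Medium)

Plant 1 against Idle: payoffs 4, -5 → best response Low.
Plant 1 against Low: payoffs 1, -5 → best response Low.
Plant 1 against Medium: payoffs 0, 4 → best response Medium.
Plant 2 against Low: payoffs -2, 2, 1 → best response Low.
Plant 2 against Medium: payoffs -4, -3, -2 → best response Medium.
Mutual best responses: (Low, Low); (Medium, Medium).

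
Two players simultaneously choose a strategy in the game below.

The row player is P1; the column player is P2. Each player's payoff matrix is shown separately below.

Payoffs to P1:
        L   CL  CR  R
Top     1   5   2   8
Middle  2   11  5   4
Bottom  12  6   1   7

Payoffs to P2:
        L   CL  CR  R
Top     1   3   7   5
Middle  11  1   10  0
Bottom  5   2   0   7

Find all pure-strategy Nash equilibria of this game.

For each strategy profile, look for a profitable unilateral deviation.
(Top, L): P1 can switch to Middle (1 → 2). Not NE.
(Top, CL): P1 can switch to Middle (5 → 11). Not NE.
(Top, CR): P1 can switch to Middle (2 → 5). Not NE.
(Top, R): P2 can switch to CR (5 → 7). Not NE.
(Middle, L): P1 can switch to Bottom (2 → 12). Not NE.
(Middle, CL): P2 can switch to L (1 → 11). Not NE.
(Middle, CR): P2 can switch to L (10 → 11). Not NE.
(Middle, R): P1 can switch to Top (4 → 8). Not NE.
(The remaining 4 profiles each have a profitable deviation by the same check.)

There is no pure-strategy Nash equilibrium.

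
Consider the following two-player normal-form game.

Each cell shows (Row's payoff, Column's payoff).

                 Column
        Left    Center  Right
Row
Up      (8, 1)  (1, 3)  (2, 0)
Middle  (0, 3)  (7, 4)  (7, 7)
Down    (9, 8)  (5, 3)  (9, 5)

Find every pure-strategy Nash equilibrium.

Row against Left: payoffs 8, 0, 9 → best response Down.
Row against Center: payoffs 1, 7, 5 → best response Middle.
Row against Right: payoffs 2, 7, 9 → best response Down.
Column against Up: payoffs 1, 3, 0 → best response Center.
Column against Middle: payoffs 3, 4, 7 → best response Right.
Column against Down: payoffs 8, 3, 5 → best response Left.
Mutual best responses: (Down, Left).

The unique pure-strategy Nash equilibrium is (Down, Left).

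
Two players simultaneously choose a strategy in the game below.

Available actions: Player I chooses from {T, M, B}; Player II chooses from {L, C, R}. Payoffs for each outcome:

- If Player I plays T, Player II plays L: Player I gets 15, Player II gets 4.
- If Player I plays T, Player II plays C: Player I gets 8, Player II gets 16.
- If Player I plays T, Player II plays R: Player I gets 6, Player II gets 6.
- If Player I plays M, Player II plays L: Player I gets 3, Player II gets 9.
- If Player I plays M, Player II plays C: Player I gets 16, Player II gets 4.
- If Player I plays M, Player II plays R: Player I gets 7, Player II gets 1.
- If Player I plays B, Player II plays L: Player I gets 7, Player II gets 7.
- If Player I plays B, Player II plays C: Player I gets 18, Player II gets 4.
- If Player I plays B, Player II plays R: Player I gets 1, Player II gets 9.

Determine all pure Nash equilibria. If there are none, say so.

There is no pure-strategy Nash equilibrium.

Player I against L: payoffs 15, 3, 7 → best response T.
Player I against C: payoffs 8, 16, 18 → best response B.
Player I against R: payoffs 6, 7, 1 → best response M.
Player II against T: payoffs 4, 16, 6 → best response C.
Player II against M: payoffs 9, 4, 1 → best response L.
Player II against B: payoffs 7, 4, 9 → best response R.
No profile is a mutual best response for all players.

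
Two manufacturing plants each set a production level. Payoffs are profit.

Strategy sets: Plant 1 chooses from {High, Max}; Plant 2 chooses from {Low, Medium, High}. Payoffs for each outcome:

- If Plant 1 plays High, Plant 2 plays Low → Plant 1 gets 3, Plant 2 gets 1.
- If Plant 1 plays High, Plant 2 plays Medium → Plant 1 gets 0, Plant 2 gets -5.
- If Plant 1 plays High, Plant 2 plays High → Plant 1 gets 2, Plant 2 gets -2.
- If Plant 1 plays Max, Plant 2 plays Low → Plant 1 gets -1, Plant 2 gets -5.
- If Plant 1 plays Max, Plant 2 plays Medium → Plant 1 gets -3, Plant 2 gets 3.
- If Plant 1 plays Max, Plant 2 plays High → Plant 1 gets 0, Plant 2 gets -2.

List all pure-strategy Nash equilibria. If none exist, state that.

(High, Low)

For each strategy profile, look for a profitable unilateral deviation.
(High, Low): Plant 1 gets 3, best alternative -1; Plant 2 gets 1, best alternative -2. No profitable deviation — NE.
(High, Medium): Plant 2 can switch to Low (-5 → 1). Not NE.
(High, High): Plant 2 can switch to Low (-2 → 1). Not NE.
(Max, Low): Plant 1 can switch to High (-1 → 3). Not NE.
(Max, Medium): Plant 1 can switch to High (-3 → 0). Not NE.
(Max, High): Plant 1 can switch to High (0 → 2). Not NE.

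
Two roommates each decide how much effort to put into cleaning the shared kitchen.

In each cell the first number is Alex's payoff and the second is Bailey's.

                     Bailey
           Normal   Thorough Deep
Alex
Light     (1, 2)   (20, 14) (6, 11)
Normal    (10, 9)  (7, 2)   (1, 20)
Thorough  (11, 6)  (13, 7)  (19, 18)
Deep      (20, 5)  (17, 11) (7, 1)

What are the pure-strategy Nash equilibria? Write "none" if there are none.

Pure-strategy Nash equilibria: (Light, Thorough) and (Thorough, Deep)

(Light, Normal): Alex can switch to Normal (1 → 10). Not NE.
(Light, Thorough): Alex gets 20, best alternative 17; Bailey gets 14, best alternative 11. No profitable deviation — NE.
(Light, Deep): Alex can switch to Thorough (6 → 19). Not NE.
(Normal, Normal): Alex can switch to Thorough (10 → 11). Not NE.
(Normal, Thorough): Alex can switch to Light (7 → 20). Not NE.
(Normal, Deep): Alex can switch to Light (1 → 6). Not NE.
(Thorough, Normal): Alex can switch to Deep (11 → 20). Not NE.
(Thorough, Thorough): Alex can switch to Light (13 → 20). Not NE.
(Thorough, Deep): Alex gets 19, best alternative 7; Bailey gets 18, best alternative 7. No profitable deviation — NE.
(Deep, Normal): Bailey can switch to Thorough (5 → 11). Not NE.
(Deep, Thorough): Alex can switch to Light (17 → 20). Not NE.
(Deep, Deep): Alex can switch to Thorough (7 → 19). Not NE.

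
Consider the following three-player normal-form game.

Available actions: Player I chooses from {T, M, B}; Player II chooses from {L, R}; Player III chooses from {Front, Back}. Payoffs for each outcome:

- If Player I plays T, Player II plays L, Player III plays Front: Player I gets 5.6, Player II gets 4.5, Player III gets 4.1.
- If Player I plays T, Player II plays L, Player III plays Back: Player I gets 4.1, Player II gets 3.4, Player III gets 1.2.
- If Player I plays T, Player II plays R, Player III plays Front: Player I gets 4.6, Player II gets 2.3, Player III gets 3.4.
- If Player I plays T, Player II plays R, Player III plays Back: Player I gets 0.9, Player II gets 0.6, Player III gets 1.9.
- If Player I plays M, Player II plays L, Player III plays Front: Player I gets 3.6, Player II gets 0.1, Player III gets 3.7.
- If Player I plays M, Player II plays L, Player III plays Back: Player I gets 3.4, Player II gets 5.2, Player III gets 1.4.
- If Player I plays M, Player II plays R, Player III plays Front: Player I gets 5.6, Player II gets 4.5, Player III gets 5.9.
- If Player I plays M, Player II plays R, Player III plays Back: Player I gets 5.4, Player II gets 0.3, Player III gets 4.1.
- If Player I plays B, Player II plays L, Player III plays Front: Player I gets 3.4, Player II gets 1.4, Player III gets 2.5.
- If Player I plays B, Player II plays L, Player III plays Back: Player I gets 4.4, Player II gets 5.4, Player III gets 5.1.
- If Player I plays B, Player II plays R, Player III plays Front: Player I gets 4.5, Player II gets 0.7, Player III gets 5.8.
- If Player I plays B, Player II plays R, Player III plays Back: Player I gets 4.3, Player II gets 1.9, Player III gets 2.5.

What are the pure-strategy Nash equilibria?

(T, L, Front), (M, R, Front), (B, L, Back)

Player I against (L, Front): payoffs 5.6, 3.6, 3.4 → best response T.
Player I against (L, Back): payoffs 4.1, 3.4, 4.4 → best response B.
Player I against (R, Front): payoffs 4.6, 5.6, 4.5 → best response M.
Player I against (R, Back): payoffs 0.9, 5.4, 4.3 → best response M.
Player II against (T, Front): payoffs 4.5, 2.3 → best response L.
Player II against (T, Back): payoffs 3.4, 0.6 → best response L.
Player II against (M, Front): payoffs 0.1, 4.5 → best response R.
Player II against (M, Back): payoffs 5.2, 0.3 → best response L.
Player II against (B, Front): payoffs 1.4, 0.7 → best response L.
Player II against (B, Back): payoffs 5.4, 1.9 → best response L.
Player III against (T, L): payoffs 4.1, 1.2 → best response Front.
Player III against (T, R): payoffs 3.4, 1.9 → best response Front.
Player III against (M, L): payoffs 3.7, 1.4 → best response Front.
Player III against (M, R): payoffs 5.9, 4.1 → best response Front.
Player III against (B, L): payoffs 2.5, 5.1 → best response Back.
Player III against (B, R): payoffs 5.8, 2.5 → best response Front.
Mutual best responses: (T, L, Front); (M, R, Front); (B, L, Back).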